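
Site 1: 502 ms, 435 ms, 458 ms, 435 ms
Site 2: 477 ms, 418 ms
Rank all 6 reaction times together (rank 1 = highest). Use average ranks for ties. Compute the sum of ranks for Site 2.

8

Sorted (descending): 502, 477, 458, 435, 435, 418
The 2 values of 435 occupy positions 4–5 → average rank (4+5)/2 = 4.5.
Site 2 values → pooled ranks: 477→2, 418→6
Rank sum = 2 + 6 = 8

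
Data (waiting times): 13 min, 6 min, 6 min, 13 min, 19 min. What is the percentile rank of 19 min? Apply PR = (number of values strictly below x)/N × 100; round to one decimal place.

80.0

N = 5.
Strictly below 19: 4. Equal to 19: 1.
PR = 4/5 × 100 = 80.0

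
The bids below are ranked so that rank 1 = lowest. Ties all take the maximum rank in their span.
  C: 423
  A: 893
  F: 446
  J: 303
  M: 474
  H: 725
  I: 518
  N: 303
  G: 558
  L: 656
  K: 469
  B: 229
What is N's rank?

3

Sorted (ascending): 229, 303, 303, 423, 446, 469, 474, 518, 558, 656, 725, 893
The 2 values of 303 occupy positions 2–3 → each gets rank 3.
N has value 303 → rank 3.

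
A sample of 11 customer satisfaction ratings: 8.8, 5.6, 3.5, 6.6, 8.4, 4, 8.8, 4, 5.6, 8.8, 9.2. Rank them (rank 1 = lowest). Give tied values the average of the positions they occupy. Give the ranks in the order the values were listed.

9, 4.5, 1, 6, 7, 2.5, 9, 2.5, 4.5, 9, 11

Sorted (ascending): 3.5, 4, 4, 5.6, 5.6, 6.6, 8.4, 8.8, 8.8, 8.8, 9.2
The 2 values of 4 occupy positions 2–3 → average rank (2+3)/2 = 2.5.
The 2 values of 5.6 occupy positions 4–5 → average rank (4+5)/2 = 4.5.
The 3 values of 8.8 occupy positions 8–10 → average rank 9.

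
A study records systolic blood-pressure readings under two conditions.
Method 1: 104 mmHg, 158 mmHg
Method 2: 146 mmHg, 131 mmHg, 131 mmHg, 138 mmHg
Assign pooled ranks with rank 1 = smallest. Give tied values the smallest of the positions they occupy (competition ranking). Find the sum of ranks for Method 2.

13

Sorted (ascending): 104, 131, 131, 138, 146, 158
The 2 values of 131 occupy positions 2–3 → each gets rank 2.
Method 2 values → pooled ranks: 146→5, 131→2, 131→2, 138→4
Rank sum = 5 + 2 + 2 + 4 = 13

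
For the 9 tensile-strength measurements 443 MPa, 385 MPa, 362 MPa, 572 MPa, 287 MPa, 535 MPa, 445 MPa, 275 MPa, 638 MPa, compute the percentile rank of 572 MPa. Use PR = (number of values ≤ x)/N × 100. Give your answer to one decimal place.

88.9

N = 9.
Strictly below 572: 7. Equal to 572: 1.
PR = 8/9 × 100 = 88.9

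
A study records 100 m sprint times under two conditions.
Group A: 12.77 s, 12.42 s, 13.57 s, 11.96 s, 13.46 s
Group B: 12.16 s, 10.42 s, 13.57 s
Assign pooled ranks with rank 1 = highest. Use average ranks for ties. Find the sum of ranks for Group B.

15.5

Sorted (descending): 13.57, 13.57, 13.46, 12.77, 12.42, 12.16, 11.96, 10.42
The 2 values of 13.57 occupy positions 1–2 → average rank (1+2)/2 = 1.5.
Group B values → pooled ranks: 12.16→6, 10.42→8, 13.57→1.5
Rank sum = 6 + 8 + 1.5 = 15.5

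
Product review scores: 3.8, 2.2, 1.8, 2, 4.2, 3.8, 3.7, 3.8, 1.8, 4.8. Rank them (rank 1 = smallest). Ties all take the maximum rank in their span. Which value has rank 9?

4.2

Sorted (ascending): 1.8, 1.8, 2, 2.2, 3.7, 3.8, 3.8, 3.8, 4.2, 4.8
The 2 values of 1.8 occupy positions 1–2 → each gets rank 2.
The 3 values of 3.8 occupy positions 6–8 → each gets rank 8.
Rank 9 → value 4.2.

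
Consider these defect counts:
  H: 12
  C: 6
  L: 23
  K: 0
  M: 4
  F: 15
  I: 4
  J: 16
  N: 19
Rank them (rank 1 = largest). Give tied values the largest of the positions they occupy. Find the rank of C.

Sorted (descending): 23, 19, 16, 15, 12, 6, 4, 4, 0
The 2 values of 4 occupy positions 7–8 → each gets rank 8.
C has value 6 → rank 6.

6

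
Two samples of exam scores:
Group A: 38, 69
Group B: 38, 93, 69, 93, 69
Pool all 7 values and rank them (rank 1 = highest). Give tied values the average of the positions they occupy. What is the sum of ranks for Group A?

Sorted (descending): 93, 93, 69, 69, 69, 38, 38
The 2 values of 93 occupy positions 1–2 → average rank (1+2)/2 = 1.5.
The 3 values of 69 occupy positions 3–5 → average rank 4.
The 2 values of 38 occupy positions 6–7 → average rank (6+7)/2 = 6.5.
Group A values → pooled ranks: 38→6.5, 69→4
Rank sum = 6.5 + 4 = 10.5

10.5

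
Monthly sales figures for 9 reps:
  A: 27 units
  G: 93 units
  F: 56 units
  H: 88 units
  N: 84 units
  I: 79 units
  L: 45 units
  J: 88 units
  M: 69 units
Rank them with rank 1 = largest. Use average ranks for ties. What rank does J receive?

Sorted (descending): 93, 88, 88, 84, 79, 69, 56, 45, 27
The 2 values of 88 occupy positions 2–3 → average rank (2+3)/2 = 2.5.
J has value 88 units → rank 2.5.

2.5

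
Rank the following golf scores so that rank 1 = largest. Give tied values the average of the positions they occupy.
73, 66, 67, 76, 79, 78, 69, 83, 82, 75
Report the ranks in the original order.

7, 10, 9, 5, 3, 4, 8, 1, 2, 6

Sorted (descending): 83, 82, 79, 78, 76, 75, 73, 69, 67, 66
No ties — each value takes its position as its rank.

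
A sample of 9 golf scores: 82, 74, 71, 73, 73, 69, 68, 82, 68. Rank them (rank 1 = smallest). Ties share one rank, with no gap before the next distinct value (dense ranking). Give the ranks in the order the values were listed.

6, 5, 3, 4, 4, 2, 1, 6, 1

Sorted (ascending): 68, 68, 69, 71, 73, 73, 74, 82, 82
The 2 values of 68 share dense rank 1.
The 2 values of 73 share dense rank 4.
The 2 values of 82 share dense rank 6.
Remaining distinct values take the next consecutive integers.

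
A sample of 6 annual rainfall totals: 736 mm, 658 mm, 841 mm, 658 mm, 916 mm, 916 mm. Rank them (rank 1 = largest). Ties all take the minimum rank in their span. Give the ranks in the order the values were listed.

4, 5, 3, 5, 1, 1

Sorted (descending): 916, 916, 841, 736, 658, 658
The 2 values of 916 occupy positions 1–2 → each gets rank 1.
The 2 values of 658 occupy positions 5–6 → each gets rank 5.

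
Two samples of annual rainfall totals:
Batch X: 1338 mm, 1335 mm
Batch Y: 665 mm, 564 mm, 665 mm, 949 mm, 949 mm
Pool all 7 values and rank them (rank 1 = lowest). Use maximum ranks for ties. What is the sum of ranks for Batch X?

Sorted (ascending): 564, 665, 665, 949, 949, 1335, 1338
The 2 values of 665 occupy positions 2–3 → each gets rank 3.
The 2 values of 949 occupy positions 4–5 → each gets rank 5.
Batch X values → pooled ranks: 1338→7, 1335→6
Rank sum = 7 + 6 = 13

13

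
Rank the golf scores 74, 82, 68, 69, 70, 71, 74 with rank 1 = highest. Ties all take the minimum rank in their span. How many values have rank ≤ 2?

Sorted (descending): 82, 74, 74, 71, 70, 69, 68
The 2 values of 74 occupy positions 2–3 → each gets rank 2.
Ranks ≤ 2: {1, 2, 2} → 3 values.

3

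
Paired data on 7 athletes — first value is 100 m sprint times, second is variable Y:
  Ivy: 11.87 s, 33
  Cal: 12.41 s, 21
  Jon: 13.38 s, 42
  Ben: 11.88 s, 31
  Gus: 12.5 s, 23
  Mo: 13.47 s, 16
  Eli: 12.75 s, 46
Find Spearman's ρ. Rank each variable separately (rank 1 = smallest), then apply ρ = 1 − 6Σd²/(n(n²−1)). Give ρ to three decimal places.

Ranks of variable 1: 1, 3, 6, 2, 4, 7, 5
Ranks of variable 2: 5, 2, 6, 4, 3, 1, 7
d = r₁ − r₂: -4, 1, 0, -2, 1, 6, -2
d²: 16, 1, 0, 4, 1, 36, 4; Σd² = 62
ρ = 1 − 6·62/(7·48) = 1 − 372/336 = -0.107

-0.107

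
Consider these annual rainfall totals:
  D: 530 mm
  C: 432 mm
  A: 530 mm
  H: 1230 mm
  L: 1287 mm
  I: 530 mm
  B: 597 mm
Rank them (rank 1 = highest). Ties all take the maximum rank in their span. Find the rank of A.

Sorted (descending): 1287, 1230, 597, 530, 530, 530, 432
The 3 values of 530 occupy positions 4–6 → each gets rank 6.
A has value 530 mm → rank 6.

6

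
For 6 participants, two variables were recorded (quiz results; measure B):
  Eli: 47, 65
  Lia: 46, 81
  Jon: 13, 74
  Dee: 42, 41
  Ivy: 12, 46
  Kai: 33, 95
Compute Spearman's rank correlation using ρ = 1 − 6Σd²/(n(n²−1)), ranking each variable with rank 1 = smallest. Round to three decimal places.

Ranks of variable 1: 6, 5, 2, 4, 1, 3
Ranks of variable 2: 3, 5, 4, 1, 2, 6
d = r₁ − r₂: 3, 0, -2, 3, -1, -3
d²: 9, 0, 4, 9, 1, 9; Σd² = 32
ρ = 1 − 6·32/(6·35) = 1 − 192/210 = 0.086

0.086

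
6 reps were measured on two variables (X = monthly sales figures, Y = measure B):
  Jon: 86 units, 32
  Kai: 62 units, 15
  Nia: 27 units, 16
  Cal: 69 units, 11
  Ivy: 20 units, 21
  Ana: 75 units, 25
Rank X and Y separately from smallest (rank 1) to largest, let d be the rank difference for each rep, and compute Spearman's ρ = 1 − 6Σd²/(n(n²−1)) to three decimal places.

Ranks of variable 1: 6, 3, 2, 4, 1, 5
Ranks of variable 2: 6, 2, 3, 1, 4, 5
d = r₁ − r₂: 0, 1, -1, 3, -3, 0
d²: 0, 1, 1, 9, 9, 0; Σd² = 20
ρ = 1 − 6·20/(6·35) = 1 − 120/210 = 0.429

0.429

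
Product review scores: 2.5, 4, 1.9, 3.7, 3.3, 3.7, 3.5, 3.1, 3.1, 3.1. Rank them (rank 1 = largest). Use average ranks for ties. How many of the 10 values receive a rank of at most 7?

8

Sorted (descending): 4, 3.7, 3.7, 3.5, 3.3, 3.1, 3.1, 3.1, 2.5, 1.9
The 2 values of 3.7 occupy positions 2–3 → average rank (2+3)/2 = 2.5.
The 3 values of 3.1 occupy positions 6–8 → average rank 7.
Ranks ≤ 7: {1, 2.5, 2.5, 4, 5, 7, 7, 7} → 8 values.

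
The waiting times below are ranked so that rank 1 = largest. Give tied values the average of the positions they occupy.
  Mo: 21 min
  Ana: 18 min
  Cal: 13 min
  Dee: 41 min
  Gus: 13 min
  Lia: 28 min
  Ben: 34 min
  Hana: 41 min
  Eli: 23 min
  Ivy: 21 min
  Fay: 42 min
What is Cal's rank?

Sorted (descending): 42, 41, 41, 34, 28, 23, 21, 21, 18, 13, 13
The 2 values of 41 occupy positions 2–3 → average rank (2+3)/2 = 2.5.
The 2 values of 21 occupy positions 7–8 → average rank (7+8)/2 = 7.5.
The 2 values of 13 occupy positions 10–11 → average rank (10+11)/2 = 10.5.
Cal has value 13 min → rank 10.5.

10.5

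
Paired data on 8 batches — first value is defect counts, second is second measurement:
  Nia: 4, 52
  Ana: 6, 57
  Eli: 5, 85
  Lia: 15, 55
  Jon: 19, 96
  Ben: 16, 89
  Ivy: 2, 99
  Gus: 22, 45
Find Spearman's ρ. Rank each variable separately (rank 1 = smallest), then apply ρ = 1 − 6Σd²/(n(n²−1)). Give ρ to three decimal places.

-0.262

Ranks of variable 1: 2, 4, 3, 5, 7, 6, 1, 8
Ranks of variable 2: 2, 4, 5, 3, 7, 6, 8, 1
d = r₁ − r₂: 0, 0, -2, 2, 0, 0, -7, 7
d²: 0, 0, 4, 4, 0, 0, 49, 49; Σd² = 106
ρ = 1 − 6·106/(8·63) = 1 − 636/504 = -0.262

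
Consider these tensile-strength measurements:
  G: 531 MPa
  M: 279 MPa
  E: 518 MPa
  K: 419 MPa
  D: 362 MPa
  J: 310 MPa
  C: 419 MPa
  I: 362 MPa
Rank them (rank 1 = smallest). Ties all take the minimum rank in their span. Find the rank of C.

Sorted (ascending): 279, 310, 362, 362, 419, 419, 518, 531
The 2 values of 362 occupy positions 3–4 → each gets rank 3.
The 2 values of 419 occupy positions 5–6 → each gets rank 5.
C has value 419 MPa → rank 5.

5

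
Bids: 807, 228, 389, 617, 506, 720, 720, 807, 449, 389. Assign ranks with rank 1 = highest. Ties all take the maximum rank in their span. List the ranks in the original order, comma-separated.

2, 10, 9, 5, 6, 4, 4, 2, 7, 9

Sorted (descending): 807, 807, 720, 720, 617, 506, 449, 389, 389, 228
The 2 values of 807 occupy positions 1–2 → each gets rank 2.
The 2 values of 720 occupy positions 3–4 → each gets rank 4.
The 2 values of 389 occupy positions 8–9 → each gets rank 9.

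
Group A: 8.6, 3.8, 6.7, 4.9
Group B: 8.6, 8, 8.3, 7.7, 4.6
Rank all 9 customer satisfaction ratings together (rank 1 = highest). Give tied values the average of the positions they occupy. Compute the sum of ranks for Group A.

Sorted (descending): 8.6, 8.6, 8.3, 8, 7.7, 6.7, 4.9, 4.6, 3.8
The 2 values of 8.6 occupy positions 1–2 → average rank (1+2)/2 = 1.5.
Group A values → pooled ranks: 8.6→1.5, 3.8→9, 6.7→6, 4.9→7
Rank sum = 1.5 + 9 + 6 + 7 = 23.5

23.5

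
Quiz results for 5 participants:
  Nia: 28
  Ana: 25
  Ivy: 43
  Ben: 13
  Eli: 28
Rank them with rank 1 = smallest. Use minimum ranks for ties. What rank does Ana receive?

2

Sorted (ascending): 13, 25, 28, 28, 43
The 2 values of 28 occupy positions 3–4 → each gets rank 3.
Ana has value 25 → rank 2.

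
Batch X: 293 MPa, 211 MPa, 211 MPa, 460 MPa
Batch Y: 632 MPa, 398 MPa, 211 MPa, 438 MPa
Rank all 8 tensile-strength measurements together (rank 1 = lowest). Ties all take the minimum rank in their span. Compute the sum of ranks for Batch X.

13

Sorted (ascending): 211, 211, 211, 293, 398, 438, 460, 632
The 3 values of 211 occupy positions 1–3 → each gets rank 1.
Batch X values → pooled ranks: 293→4, 211→1, 211→1, 460→7
Rank sum = 4 + 1 + 1 + 7 = 13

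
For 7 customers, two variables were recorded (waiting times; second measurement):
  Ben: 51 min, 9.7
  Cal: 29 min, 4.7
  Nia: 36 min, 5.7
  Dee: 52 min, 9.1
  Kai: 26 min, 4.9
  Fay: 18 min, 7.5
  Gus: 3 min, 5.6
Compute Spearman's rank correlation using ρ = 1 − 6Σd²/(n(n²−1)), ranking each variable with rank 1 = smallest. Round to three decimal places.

0.536

Ranks of variable 1: 6, 4, 5, 7, 3, 2, 1
Ranks of variable 2: 7, 1, 4, 6, 2, 5, 3
d = r₁ − r₂: -1, 3, 1, 1, 1, -3, -2
d²: 1, 9, 1, 1, 1, 9, 4; Σd² = 26
ρ = 1 − 6·26/(7·48) = 1 − 156/336 = 0.536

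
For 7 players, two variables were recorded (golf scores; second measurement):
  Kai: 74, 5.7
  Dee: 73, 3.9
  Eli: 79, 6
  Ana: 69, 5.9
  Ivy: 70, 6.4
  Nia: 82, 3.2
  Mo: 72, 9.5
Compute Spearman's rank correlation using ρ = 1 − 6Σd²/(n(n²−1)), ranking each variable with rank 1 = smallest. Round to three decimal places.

Ranks of variable 1: 5, 4, 6, 1, 2, 7, 3
Ranks of variable 2: 3, 2, 5, 4, 6, 1, 7
d = r₁ − r₂: 2, 2, 1, -3, -4, 6, -4
d²: 4, 4, 1, 9, 16, 36, 16; Σd² = 86
ρ = 1 − 6·86/(7·48) = 1 − 516/336 = -0.536

-0.536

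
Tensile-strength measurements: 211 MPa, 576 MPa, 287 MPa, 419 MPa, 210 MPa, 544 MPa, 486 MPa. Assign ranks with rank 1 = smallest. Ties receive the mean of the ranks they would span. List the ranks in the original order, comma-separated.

2, 7, 3, 4, 1, 6, 5

Sorted (ascending): 210, 211, 287, 419, 486, 544, 576
No ties — each value takes its position as its rank.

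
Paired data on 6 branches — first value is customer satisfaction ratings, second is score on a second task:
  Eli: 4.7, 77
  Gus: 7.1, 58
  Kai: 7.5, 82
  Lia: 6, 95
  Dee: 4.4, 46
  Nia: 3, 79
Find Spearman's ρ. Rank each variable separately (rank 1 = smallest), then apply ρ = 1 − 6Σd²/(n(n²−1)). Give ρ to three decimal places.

0.314

Ranks of variable 1: 3, 5, 6, 4, 2, 1
Ranks of variable 2: 3, 2, 5, 6, 1, 4
d = r₁ − r₂: 0, 3, 1, -2, 1, -3
d²: 0, 9, 1, 4, 1, 9; Σd² = 24
ρ = 1 − 6·24/(6·35) = 1 − 144/210 = 0.314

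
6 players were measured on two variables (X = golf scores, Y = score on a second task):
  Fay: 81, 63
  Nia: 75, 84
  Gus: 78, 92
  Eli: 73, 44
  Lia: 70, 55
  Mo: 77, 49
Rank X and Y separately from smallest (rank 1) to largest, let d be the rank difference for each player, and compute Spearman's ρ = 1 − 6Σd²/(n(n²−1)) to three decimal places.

Ranks of variable 1: 6, 3, 5, 2, 1, 4
Ranks of variable 2: 4, 5, 6, 1, 3, 2
d = r₁ − r₂: 2, -2, -1, 1, -2, 2
d²: 4, 4, 1, 1, 4, 4; Σd² = 18
ρ = 1 − 6·18/(6·35) = 1 − 108/210 = 0.486

0.486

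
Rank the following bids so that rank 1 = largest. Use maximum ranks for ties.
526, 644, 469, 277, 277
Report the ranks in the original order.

Sorted (descending): 644, 526, 469, 277, 277
The 2 values of 277 occupy positions 4–5 → each gets rank 5.

2, 1, 3, 5, 5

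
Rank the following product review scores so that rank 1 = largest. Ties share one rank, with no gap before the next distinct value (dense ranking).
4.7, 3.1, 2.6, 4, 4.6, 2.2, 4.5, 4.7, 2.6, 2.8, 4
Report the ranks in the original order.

1, 5, 7, 4, 2, 8, 3, 1, 7, 6, 4

Sorted (descending): 4.7, 4.7, 4.6, 4.5, 4, 4, 3.1, 2.8, 2.6, 2.6, 2.2
The 2 values of 4.7 share dense rank 1.
The 2 values of 4 share dense rank 4.
The 2 values of 2.6 share dense rank 7.
Remaining distinct values take the next consecutive integers.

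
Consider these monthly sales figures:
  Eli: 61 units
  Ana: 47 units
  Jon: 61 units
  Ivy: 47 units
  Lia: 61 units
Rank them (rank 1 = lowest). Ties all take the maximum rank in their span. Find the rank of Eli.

5

Sorted (ascending): 47, 47, 61, 61, 61
The 2 values of 47 occupy positions 1–2 → each gets rank 2.
The 3 values of 61 occupy positions 3–5 → each gets rank 5.
Eli has value 61 units → rank 5.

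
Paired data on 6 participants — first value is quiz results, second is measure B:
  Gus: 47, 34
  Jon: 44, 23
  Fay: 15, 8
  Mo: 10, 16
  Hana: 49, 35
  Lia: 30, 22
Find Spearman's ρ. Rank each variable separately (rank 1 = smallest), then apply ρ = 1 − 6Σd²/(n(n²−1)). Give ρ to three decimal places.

Ranks of variable 1: 5, 4, 2, 1, 6, 3
Ranks of variable 2: 5, 4, 1, 2, 6, 3
d = r₁ − r₂: 0, 0, 1, -1, 0, 0
d²: 0, 0, 1, 1, 0, 0; Σd² = 2
ρ = 1 − 6·2/(6·35) = 1 − 12/210 = 0.943

0.943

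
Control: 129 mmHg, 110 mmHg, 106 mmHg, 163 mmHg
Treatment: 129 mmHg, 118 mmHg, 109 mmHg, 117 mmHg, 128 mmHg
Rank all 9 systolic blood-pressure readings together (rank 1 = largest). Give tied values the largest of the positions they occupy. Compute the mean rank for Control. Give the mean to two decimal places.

Sorted (descending): 163, 129, 129, 128, 118, 117, 110, 109, 106
The 2 values of 129 occupy positions 2–3 → each gets rank 3.
Control values → pooled ranks: 129→3, 110→7, 106→9, 163→1
Mean rank = (3 + 7 + 9 + 1) / 4 = 5.00

5.00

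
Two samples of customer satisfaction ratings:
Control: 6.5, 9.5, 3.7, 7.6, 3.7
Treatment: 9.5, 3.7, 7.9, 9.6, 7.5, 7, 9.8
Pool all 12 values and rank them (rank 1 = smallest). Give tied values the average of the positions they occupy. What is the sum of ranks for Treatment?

53.5

Sorted (ascending): 3.7, 3.7, 3.7, 6.5, 7, 7.5, 7.6, 7.9, 9.5, 9.5, 9.6, 9.8
The 3 values of 3.7 occupy positions 1–3 → average rank 2.
The 2 values of 9.5 occupy positions 9–10 → average rank (9+10)/2 = 9.5.
Treatment values → pooled ranks: 9.5→9.5, 3.7→2, 7.9→8, 9.6→11, 7.5→6, 7→5, 9.8→12
Rank sum = 9.5 + 2 + 8 + 11 + 6 + 5 + 12 = 53.5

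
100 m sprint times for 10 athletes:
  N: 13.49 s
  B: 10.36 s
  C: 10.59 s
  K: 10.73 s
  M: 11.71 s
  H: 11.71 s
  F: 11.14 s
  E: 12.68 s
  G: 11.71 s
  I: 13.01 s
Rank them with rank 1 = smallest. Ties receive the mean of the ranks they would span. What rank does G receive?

Sorted (ascending): 10.36, 10.59, 10.73, 11.14, 11.71, 11.71, 11.71, 12.68, 13.01, 13.49
The 3 values of 11.71 occupy positions 5–7 → average rank 6.
G has value 11.71 s → rank 6.

6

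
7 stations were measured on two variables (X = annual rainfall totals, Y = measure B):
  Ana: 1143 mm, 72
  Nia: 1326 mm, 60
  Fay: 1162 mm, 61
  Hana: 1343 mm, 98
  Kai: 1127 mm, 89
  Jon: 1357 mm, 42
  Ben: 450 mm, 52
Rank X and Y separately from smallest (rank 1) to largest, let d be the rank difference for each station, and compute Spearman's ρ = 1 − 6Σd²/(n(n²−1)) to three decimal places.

-0.107

Ranks of variable 1: 3, 5, 4, 6, 2, 7, 1
Ranks of variable 2: 5, 3, 4, 7, 6, 1, 2
d = r₁ − r₂: -2, 2, 0, -1, -4, 6, -1
d²: 4, 4, 0, 1, 16, 36, 1; Σd² = 62
ρ = 1 − 6·62/(7·48) = 1 − 372/336 = -0.107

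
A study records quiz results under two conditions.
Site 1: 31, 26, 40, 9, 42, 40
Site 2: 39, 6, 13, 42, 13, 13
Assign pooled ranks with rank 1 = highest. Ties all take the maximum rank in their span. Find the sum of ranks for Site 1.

34

Sorted (descending): 42, 42, 40, 40, 39, 31, 26, 13, 13, 13, 9, 6
The 2 values of 42 occupy positions 1–2 → each gets rank 2.
The 2 values of 40 occupy positions 3–4 → each gets rank 4.
The 3 values of 13 occupy positions 8–10 → each gets rank 10.
Site 1 values → pooled ranks: 31→6, 26→7, 40→4, 9→11, 42→2, 40→4
Rank sum = 6 + 7 + 4 + 11 + 2 + 4 = 34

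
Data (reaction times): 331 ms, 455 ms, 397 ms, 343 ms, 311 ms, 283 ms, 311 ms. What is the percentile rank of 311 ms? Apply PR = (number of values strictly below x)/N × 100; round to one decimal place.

N = 7.
Strictly below 311: 1. Equal to 311: 2.
PR = 1/7 × 100 = 14.3

14.3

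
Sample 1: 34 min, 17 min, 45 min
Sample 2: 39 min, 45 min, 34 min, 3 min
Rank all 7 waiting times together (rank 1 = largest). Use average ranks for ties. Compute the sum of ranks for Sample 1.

12

Sorted (descending): 45, 45, 39, 34, 34, 17, 3
The 2 values of 45 occupy positions 1–2 → average rank (1+2)/2 = 1.5.
The 2 values of 34 occupy positions 4–5 → average rank (4+5)/2 = 4.5.
Sample 1 values → pooled ranks: 34→4.5, 17→6, 45→1.5
Rank sum = 4.5 + 6 + 1.5 = 12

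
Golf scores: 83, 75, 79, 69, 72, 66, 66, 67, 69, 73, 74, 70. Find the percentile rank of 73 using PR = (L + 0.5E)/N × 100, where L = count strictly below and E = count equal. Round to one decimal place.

62.5

N = 12.
Strictly below 73: 7. Equal to 73: 1.
PR = (7 + 0.5·1)/12 × 100 = 62.5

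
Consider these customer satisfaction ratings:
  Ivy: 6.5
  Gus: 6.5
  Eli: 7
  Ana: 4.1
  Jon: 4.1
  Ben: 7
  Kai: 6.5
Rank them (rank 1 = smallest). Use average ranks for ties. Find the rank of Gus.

4

Sorted (ascending): 4.1, 4.1, 6.5, 6.5, 6.5, 7, 7
The 2 values of 4.1 occupy positions 1–2 → average rank (1+2)/2 = 1.5.
The 3 values of 6.5 occupy positions 3–5 → average rank 4.
The 2 values of 7 occupy positions 6–7 → average rank (6+7)/2 = 6.5.
Gus has value 6.5 → rank 4.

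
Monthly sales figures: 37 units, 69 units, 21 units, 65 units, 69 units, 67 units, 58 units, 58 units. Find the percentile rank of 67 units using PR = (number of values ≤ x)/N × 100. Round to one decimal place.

N = 8.
Strictly below 67: 5. Equal to 67: 1.
PR = 6/8 × 100 = 75.0

75.0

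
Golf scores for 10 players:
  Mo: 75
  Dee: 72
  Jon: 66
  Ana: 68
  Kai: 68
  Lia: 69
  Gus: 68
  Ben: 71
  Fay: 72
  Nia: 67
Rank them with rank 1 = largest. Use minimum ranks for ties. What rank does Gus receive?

Sorted (descending): 75, 72, 72, 71, 69, 68, 68, 68, 67, 66
The 2 values of 72 occupy positions 2–3 → each gets rank 2.
The 3 values of 68 occupy positions 6–8 → each gets rank 6.
Gus has value 68 → rank 6.

6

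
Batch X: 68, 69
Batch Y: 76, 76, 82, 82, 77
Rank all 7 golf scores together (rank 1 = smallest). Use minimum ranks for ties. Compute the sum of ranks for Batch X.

Sorted (ascending): 68, 69, 76, 76, 77, 82, 82
The 2 values of 76 occupy positions 3–4 → each gets rank 3.
The 2 values of 82 occupy positions 6–7 → each gets rank 6.
Batch X values → pooled ranks: 68→1, 69→2
Rank sum = 1 + 2 = 3

3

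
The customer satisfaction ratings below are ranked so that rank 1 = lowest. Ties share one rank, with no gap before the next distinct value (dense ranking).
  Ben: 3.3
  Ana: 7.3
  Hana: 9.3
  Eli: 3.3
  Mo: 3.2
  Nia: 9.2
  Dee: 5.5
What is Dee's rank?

Sorted (ascending): 3.2, 3.3, 3.3, 5.5, 7.3, 9.2, 9.3
The 2 values of 3.3 share dense rank 2.
Remaining distinct values take the next consecutive integers.
Dee has value 5.5 → rank 3.

3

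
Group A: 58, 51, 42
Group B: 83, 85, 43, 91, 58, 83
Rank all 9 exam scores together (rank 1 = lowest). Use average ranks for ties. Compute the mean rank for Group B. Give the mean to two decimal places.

Sorted (ascending): 42, 43, 51, 58, 58, 83, 83, 85, 91
The 2 values of 58 occupy positions 4–5 → average rank (4+5)/2 = 4.5.
The 2 values of 83 occupy positions 6–7 → average rank (6+7)/2 = 6.5.
Group B values → pooled ranks: 83→6.5, 85→8, 43→2, 91→9, 58→4.5, 83→6.5
Mean rank = (6.5 + 8 + 2 + 9 + 4.5 + 6.5) / 6 = 6.08

6.08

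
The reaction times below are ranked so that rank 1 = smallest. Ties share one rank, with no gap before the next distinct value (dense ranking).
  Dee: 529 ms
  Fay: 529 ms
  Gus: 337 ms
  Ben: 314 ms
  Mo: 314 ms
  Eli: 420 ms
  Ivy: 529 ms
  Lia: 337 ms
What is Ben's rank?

Sorted (ascending): 314, 314, 337, 337, 420, 529, 529, 529
The 2 values of 314 share dense rank 1.
The 2 values of 337 share dense rank 2.
The 3 values of 529 share dense rank 4.
Remaining distinct values take the next consecutive integers.
Ben has value 314 ms → rank 1.

1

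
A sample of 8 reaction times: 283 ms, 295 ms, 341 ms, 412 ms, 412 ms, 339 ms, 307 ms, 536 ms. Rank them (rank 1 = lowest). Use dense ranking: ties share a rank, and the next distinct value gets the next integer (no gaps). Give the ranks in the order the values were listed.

Sorted (ascending): 283, 295, 307, 339, 341, 412, 412, 536
The 2 values of 412 share dense rank 6.
Remaining distinct values take the next consecutive integers.

1, 2, 5, 6, 6, 4, 3, 7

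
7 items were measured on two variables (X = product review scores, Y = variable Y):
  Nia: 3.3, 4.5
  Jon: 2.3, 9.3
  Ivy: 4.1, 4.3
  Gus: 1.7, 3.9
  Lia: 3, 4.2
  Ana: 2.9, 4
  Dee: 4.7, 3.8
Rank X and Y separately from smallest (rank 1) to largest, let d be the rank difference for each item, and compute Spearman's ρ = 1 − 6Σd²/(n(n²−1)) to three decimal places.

Ranks of variable 1: 5, 2, 6, 1, 4, 3, 7
Ranks of variable 2: 6, 7, 5, 2, 4, 3, 1
d = r₁ − r₂: -1, -5, 1, -1, 0, 0, 6
d²: 1, 25, 1, 1, 0, 0, 36; Σd² = 64
ρ = 1 − 6·64/(7·48) = 1 − 384/336 = -0.143

-0.143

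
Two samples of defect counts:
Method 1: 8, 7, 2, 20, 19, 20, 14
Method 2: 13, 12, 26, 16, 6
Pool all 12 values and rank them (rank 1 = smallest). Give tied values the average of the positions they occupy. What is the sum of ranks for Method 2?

33

Sorted (ascending): 2, 6, 7, 8, 12, 13, 14, 16, 19, 20, 20, 26
The 2 values of 20 occupy positions 10–11 → average rank (10+11)/2 = 10.5.
Method 2 values → pooled ranks: 13→6, 12→5, 26→12, 16→8, 6→2
Rank sum = 6 + 5 + 12 + 8 + 2 = 33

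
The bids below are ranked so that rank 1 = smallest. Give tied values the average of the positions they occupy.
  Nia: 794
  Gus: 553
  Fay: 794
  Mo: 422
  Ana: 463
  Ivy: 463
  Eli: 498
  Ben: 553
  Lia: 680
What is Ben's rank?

5.5

Sorted (ascending): 422, 463, 463, 498, 553, 553, 680, 794, 794
The 2 values of 463 occupy positions 2–3 → average rank (2+3)/2 = 2.5.
The 2 values of 553 occupy positions 5–6 → average rank (5+6)/2 = 5.5.
The 2 values of 794 occupy positions 8–9 → average rank (8+9)/2 = 8.5.
Ben has value 553 → rank 5.5.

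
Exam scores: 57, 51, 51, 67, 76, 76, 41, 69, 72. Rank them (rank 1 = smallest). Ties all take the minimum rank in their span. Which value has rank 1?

41

Sorted (ascending): 41, 51, 51, 57, 67, 69, 72, 76, 76
The 2 values of 51 occupy positions 2–3 → each gets rank 2.
The 2 values of 76 occupy positions 8–9 → each gets rank 8.
Rank 1 → value 41.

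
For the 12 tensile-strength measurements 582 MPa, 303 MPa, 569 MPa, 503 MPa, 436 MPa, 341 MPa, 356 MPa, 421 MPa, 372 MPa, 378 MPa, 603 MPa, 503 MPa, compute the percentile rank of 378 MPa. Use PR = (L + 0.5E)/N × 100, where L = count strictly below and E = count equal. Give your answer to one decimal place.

37.5

N = 12.
Strictly below 378: 4. Equal to 378: 1.
PR = (4 + 0.5·1)/12 × 100 = 37.5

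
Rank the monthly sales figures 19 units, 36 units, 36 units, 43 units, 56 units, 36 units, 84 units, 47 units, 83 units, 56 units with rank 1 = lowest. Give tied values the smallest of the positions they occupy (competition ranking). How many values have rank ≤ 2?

4

Sorted (ascending): 19, 36, 36, 36, 43, 47, 56, 56, 83, 84
The 3 values of 36 occupy positions 2–4 → each gets rank 2.
The 2 values of 56 occupy positions 7–8 → each gets rank 7.
Ranks ≤ 2: {1, 2, 2, 2} → 4 values.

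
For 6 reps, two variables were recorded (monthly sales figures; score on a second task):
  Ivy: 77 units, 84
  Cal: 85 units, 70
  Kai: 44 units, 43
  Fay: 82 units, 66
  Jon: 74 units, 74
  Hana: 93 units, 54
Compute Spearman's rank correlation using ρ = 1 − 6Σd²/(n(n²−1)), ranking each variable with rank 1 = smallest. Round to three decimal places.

-0.029

Ranks of variable 1: 3, 5, 1, 4, 2, 6
Ranks of variable 2: 6, 4, 1, 3, 5, 2
d = r₁ − r₂: -3, 1, 0, 1, -3, 4
d²: 9, 1, 0, 1, 9, 16; Σd² = 36
ρ = 1 − 6·36/(6·35) = 1 − 216/210 = -0.029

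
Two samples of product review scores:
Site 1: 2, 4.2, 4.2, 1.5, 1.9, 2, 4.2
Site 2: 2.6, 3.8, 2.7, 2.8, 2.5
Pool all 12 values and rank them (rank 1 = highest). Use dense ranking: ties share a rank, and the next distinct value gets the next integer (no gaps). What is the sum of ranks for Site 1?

34

Sorted (descending): 4.2, 4.2, 4.2, 3.8, 2.8, 2.7, 2.6, 2.5, 2, 2, 1.9, 1.5
The 3 values of 4.2 share dense rank 1.
The 2 values of 2 share dense rank 7.
Remaining distinct values take the next consecutive integers.
Site 1 values → pooled ranks: 2→7, 4.2→1, 4.2→1, 1.5→9, 1.9→8, 2→7, 4.2→1
Rank sum = 7 + 1 + 1 + 9 + 8 + 7 + 1 = 34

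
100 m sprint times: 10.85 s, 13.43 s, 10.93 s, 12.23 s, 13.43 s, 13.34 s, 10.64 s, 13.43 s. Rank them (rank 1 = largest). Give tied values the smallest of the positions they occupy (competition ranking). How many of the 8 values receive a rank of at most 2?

Sorted (descending): 13.43, 13.43, 13.43, 13.34, 12.23, 10.93, 10.85, 10.64
The 3 values of 13.43 occupy positions 1–3 → each gets rank 1.
Ranks ≤ 2: {1, 1, 1} → 3 values.

3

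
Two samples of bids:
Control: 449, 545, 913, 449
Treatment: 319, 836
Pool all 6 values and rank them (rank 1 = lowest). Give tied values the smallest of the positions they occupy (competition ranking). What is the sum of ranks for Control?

14

Sorted (ascending): 319, 449, 449, 545, 836, 913
The 2 values of 449 occupy positions 2–3 → each gets rank 2.
Control values → pooled ranks: 449→2, 545→4, 913→6, 449→2
Rank sum = 2 + 4 + 6 + 2 = 14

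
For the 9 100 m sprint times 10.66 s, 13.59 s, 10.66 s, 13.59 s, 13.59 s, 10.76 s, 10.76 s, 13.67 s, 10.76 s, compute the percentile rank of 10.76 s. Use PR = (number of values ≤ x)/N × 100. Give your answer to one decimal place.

N = 9.
Strictly below 10.76: 2. Equal to 10.76: 3.
PR = 5/9 × 100 = 55.6

55.6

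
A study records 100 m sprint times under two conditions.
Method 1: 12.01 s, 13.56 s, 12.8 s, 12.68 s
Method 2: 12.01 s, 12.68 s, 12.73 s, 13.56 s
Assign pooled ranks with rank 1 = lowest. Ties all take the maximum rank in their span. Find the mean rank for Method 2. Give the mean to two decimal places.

4.75

Sorted (ascending): 12.01, 12.01, 12.68, 12.68, 12.73, 12.8, 13.56, 13.56
The 2 values of 12.01 occupy positions 1–2 → each gets rank 2.
The 2 values of 12.68 occupy positions 3–4 → each gets rank 4.
The 2 values of 13.56 occupy positions 7–8 → each gets rank 8.
Method 2 values → pooled ranks: 12.01→2, 12.68→4, 12.73→5, 13.56→8
Mean rank = (2 + 4 + 5 + 8) / 4 = 4.75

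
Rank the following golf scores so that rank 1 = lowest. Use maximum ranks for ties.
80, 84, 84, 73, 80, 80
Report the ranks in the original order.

Sorted (ascending): 73, 80, 80, 80, 84, 84
The 3 values of 80 occupy positions 2–4 → each gets rank 4.
The 2 values of 84 occupy positions 5–6 → each gets rank 6.

4, 6, 6, 1, 4, 4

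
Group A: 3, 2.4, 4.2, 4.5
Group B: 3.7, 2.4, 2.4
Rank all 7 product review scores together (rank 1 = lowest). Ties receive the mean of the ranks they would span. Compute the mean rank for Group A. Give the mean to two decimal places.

Sorted (ascending): 2.4, 2.4, 2.4, 3, 3.7, 4.2, 4.5
The 3 values of 2.4 occupy positions 1–3 → average rank 2.
Group A values → pooled ranks: 3→4, 2.4→2, 4.2→6, 4.5→7
Mean rank = (4 + 2 + 6 + 7) / 4 = 4.75

4.75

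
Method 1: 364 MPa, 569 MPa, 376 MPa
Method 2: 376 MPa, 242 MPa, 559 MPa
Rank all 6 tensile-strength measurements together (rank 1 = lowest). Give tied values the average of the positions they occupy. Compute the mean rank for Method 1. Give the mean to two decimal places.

3.83

Sorted (ascending): 242, 364, 376, 376, 559, 569
The 2 values of 376 occupy positions 3–4 → average rank (3+4)/2 = 3.5.
Method 1 values → pooled ranks: 364→2, 569→6, 376→3.5
Mean rank = (2 + 6 + 3.5) / 3 = 3.83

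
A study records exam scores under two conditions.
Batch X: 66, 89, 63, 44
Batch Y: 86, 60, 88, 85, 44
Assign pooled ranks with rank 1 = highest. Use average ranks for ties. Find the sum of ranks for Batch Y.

Sorted (descending): 89, 88, 86, 85, 66, 63, 60, 44, 44
The 2 values of 44 occupy positions 8–9 → average rank (8+9)/2 = 8.5.
Batch Y values → pooled ranks: 86→3, 60→7, 88→2, 85→4, 44→8.5
Rank sum = 3 + 7 + 2 + 4 + 8.5 = 24.5

24.5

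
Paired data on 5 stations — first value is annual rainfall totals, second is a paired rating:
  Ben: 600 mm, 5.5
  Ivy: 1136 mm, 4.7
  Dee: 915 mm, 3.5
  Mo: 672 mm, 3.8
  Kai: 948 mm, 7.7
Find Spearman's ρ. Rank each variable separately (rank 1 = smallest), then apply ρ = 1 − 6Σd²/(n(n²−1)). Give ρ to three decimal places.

Ranks of variable 1: 1, 5, 3, 2, 4
Ranks of variable 2: 4, 3, 1, 2, 5
d = r₁ − r₂: -3, 2, 2, 0, -1
d²: 9, 4, 4, 0, 1; Σd² = 18
ρ = 1 − 6·18/(5·24) = 1 − 108/120 = 0.100

0.100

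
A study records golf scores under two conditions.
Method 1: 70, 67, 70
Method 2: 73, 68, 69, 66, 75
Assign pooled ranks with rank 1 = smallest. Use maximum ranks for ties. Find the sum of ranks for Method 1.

14

Sorted (ascending): 66, 67, 68, 69, 70, 70, 73, 75
The 2 values of 70 occupy positions 5–6 → each gets rank 6.
Method 1 values → pooled ranks: 70→6, 67→2, 70→6
Rank sum = 6 + 2 + 6 = 14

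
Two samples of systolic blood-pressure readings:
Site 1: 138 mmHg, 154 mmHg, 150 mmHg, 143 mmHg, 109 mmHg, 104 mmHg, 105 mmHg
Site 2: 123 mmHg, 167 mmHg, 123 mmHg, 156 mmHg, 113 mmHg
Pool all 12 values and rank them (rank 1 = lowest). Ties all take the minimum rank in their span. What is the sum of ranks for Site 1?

40

Sorted (ascending): 104, 105, 109, 113, 123, 123, 138, 143, 150, 154, 156, 167
The 2 values of 123 occupy positions 5–6 → each gets rank 5.
Site 1 values → pooled ranks: 138→7, 154→10, 150→9, 143→8, 109→3, 104→1, 105→2
Rank sum = 7 + 10 + 9 + 8 + 3 + 1 + 2 = 40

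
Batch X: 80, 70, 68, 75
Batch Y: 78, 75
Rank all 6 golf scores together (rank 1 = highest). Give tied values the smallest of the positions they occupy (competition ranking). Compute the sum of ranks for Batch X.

15

Sorted (descending): 80, 78, 75, 75, 70, 68
The 2 values of 75 occupy positions 3–4 → each gets rank 3.
Batch X values → pooled ranks: 80→1, 70→5, 68→6, 75→3
Rank sum = 1 + 5 + 6 + 3 = 15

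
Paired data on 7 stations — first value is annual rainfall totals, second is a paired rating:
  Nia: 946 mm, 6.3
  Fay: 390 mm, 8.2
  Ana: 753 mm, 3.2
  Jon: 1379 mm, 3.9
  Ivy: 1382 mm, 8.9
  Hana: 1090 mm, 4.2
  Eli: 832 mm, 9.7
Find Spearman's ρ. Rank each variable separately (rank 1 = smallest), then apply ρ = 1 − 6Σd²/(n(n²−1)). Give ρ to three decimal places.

Ranks of variable 1: 4, 1, 2, 6, 7, 5, 3
Ranks of variable 2: 4, 5, 1, 2, 6, 3, 7
d = r₁ − r₂: 0, -4, 1, 4, 1, 2, -4
d²: 0, 16, 1, 16, 1, 4, 16; Σd² = 54
ρ = 1 − 6·54/(7·48) = 1 − 324/336 = 0.036

0.036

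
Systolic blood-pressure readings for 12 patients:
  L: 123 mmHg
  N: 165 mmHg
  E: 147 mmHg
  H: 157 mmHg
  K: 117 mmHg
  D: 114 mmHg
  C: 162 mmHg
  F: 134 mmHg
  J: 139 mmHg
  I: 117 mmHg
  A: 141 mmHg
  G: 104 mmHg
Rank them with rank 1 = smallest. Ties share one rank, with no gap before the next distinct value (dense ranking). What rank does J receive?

6

Sorted (ascending): 104, 114, 117, 117, 123, 134, 139, 141, 147, 157, 162, 165
The 2 values of 117 share dense rank 3.
Remaining distinct values take the next consecutive integers.
J has value 139 mmHg → rank 6.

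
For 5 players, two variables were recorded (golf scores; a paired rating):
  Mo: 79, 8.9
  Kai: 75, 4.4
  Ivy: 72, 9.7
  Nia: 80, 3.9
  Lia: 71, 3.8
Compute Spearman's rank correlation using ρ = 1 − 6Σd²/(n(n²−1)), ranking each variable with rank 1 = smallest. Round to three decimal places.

Ranks of variable 1: 4, 3, 2, 5, 1
Ranks of variable 2: 4, 3, 5, 2, 1
d = r₁ − r₂: 0, 0, -3, 3, 0
d²: 0, 0, 9, 9, 0; Σd² = 18
ρ = 1 − 6·18/(5·24) = 1 − 108/120 = 0.100

0.100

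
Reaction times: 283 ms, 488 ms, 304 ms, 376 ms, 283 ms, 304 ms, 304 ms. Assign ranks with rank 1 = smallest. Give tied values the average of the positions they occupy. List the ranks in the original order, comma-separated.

1.5, 7, 4, 6, 1.5, 4, 4

Sorted (ascending): 283, 283, 304, 304, 304, 376, 488
The 2 values of 283 occupy positions 1–2 → average rank (1+2)/2 = 1.5.
The 3 values of 304 occupy positions 3–5 → average rank 4.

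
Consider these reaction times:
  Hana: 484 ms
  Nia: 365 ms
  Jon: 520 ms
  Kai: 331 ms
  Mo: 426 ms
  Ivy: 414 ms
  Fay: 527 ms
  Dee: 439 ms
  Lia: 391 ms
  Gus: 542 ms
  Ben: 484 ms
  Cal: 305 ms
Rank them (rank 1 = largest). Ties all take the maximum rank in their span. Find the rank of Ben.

5

Sorted (descending): 542, 527, 520, 484, 484, 439, 426, 414, 391, 365, 331, 305
The 2 values of 484 occupy positions 4–5 → each gets rank 5.
Ben has value 484 ms → rank 5.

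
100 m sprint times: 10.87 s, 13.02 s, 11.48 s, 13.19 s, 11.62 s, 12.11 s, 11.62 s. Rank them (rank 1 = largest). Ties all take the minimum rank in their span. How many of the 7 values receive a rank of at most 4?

5

Sorted (descending): 13.19, 13.02, 12.11, 11.62, 11.62, 11.48, 10.87
The 2 values of 11.62 occupy positions 4–5 → each gets rank 4.
Ranks ≤ 4: {1, 2, 3, 4, 4} → 5 values.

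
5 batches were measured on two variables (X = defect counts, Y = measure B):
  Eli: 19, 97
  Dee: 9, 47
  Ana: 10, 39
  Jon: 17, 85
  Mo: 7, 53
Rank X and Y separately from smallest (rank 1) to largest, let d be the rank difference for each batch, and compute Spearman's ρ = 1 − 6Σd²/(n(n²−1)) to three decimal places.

0.600

Ranks of variable 1: 5, 2, 3, 4, 1
Ranks of variable 2: 5, 2, 1, 4, 3
d = r₁ − r₂: 0, 0, 2, 0, -2
d²: 0, 0, 4, 0, 4; Σd² = 8
ρ = 1 − 6·8/(5·24) = 1 − 48/120 = 0.600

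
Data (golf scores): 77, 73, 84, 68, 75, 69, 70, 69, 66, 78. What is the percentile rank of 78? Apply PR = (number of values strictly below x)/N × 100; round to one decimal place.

80.0

N = 10.
Strictly below 78: 8. Equal to 78: 1.
PR = 8/10 × 100 = 80.0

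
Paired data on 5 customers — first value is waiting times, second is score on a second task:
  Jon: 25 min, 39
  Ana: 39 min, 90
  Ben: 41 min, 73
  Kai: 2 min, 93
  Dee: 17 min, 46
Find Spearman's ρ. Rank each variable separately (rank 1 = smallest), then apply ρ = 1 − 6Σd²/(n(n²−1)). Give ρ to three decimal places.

Ranks of variable 1: 3, 4, 5, 1, 2
Ranks of variable 2: 1, 4, 3, 5, 2
d = r₁ − r₂: 2, 0, 2, -4, 0
d²: 4, 0, 4, 16, 0; Σd² = 24
ρ = 1 − 6·24/(5·24) = 1 − 144/120 = -0.200

-0.200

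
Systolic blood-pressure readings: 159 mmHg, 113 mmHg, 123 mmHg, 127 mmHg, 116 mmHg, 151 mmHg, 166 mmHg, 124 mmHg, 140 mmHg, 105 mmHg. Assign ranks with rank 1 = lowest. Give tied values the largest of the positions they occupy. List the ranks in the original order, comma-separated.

9, 2, 4, 6, 3, 8, 10, 5, 7, 1

Sorted (ascending): 105, 113, 116, 123, 124, 127, 140, 151, 159, 166
No ties — each value takes its position as its rank.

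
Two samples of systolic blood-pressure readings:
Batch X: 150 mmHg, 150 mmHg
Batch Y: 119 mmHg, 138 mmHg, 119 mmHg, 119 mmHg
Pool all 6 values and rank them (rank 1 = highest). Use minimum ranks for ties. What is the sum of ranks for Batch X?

Sorted (descending): 150, 150, 138, 119, 119, 119
The 2 values of 150 occupy positions 1–2 → each gets rank 1.
The 3 values of 119 occupy positions 4–6 → each gets rank 4.
Batch X values → pooled ranks: 150→1, 150→1
Rank sum = 1 + 1 = 2

2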